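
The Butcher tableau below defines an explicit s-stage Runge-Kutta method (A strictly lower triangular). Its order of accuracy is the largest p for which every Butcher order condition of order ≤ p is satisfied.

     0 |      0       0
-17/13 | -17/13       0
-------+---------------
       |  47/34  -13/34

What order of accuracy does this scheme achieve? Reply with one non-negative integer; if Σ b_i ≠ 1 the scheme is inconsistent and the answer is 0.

2

b = (47/34, -13/34)
c = (0, -17/13)
Σ b_i: 47/34·1 + (-13/34)·1 = 1 ✓
b·c: (-13/34)·(-17/13) = 1/2 ✓; 2 stages ⇒ order 2.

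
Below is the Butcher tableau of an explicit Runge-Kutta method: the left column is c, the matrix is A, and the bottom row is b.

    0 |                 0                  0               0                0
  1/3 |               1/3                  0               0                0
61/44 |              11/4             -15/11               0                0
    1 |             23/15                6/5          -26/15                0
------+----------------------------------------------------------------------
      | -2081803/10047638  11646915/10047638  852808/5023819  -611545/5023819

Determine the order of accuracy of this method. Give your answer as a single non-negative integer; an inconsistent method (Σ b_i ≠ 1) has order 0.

b = (-2081803/10047638, 11646915/10047638, 852808/5023819, -611545/5023819)
c = (0, 1/3, 61/44, 1)
Ac = (0, 0, -5/11, -661/330)
Σ b_i: (-2081803/10047638)·1 + 11646915/10047638·1 + 852808/5023819·1 + (-611545/5023819)·1 = 1 ✓
b·c: 11646915/10047638·1/3 + 852808/5023819·61/44 + (-611545/5023819)·1 = 1/2 ✓
b·c²: 11646915/10047638·1/9 + 852808/5023819·3721/1936 + (-611545/5023819)·1 = 1/3 ✓
b·Ac: 852808/5023819·(-5/11) + (-611545/5023819)·(-661/330) = 1/6 ✓
b·c³: 11646915/10047638·1/27 + 852808/5023819·226981/85184 + (-611545/5023819)·1 = 1486210129/3978864648 ≠ 1/4 ⇒ order 3.
b·(c∘Ac): 852808/5023819·(-305/484) + (-611545/5023819)·(-661/330) = 4125199/30142914 ≠ 1/8
b·Ac²: 852808/5023819·(-5/33) + (-611545/5023819)·(-15479/4840) = 482220683/1326288216 ≠ 1/12
b·A²c: (-611545/5023819)·26/33 = -1445470/15071457 ≠ 1/24

3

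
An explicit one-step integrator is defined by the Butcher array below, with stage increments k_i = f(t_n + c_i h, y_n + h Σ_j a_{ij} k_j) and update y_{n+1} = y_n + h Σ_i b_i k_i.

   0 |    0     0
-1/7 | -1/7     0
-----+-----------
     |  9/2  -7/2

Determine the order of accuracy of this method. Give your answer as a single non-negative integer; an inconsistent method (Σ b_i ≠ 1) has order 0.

2

b = (9/2, -7/2)
c = (0, -1/7)
Σ b_i: 9/2·1 + (-7/2)·1 = 1 ✓
b·c: (-7/2)·(-1/7) = 1/2 ✓; 2 stages ⇒ order 2.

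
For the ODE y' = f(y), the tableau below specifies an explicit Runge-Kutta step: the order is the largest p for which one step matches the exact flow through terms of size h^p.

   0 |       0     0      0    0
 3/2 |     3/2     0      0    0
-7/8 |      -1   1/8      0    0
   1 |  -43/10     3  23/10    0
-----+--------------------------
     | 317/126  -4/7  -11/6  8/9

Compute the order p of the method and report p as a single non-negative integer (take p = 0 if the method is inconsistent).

1

b = (317/126, -4/7, -11/6, 8/9)
c = (0, 3/2, -7/8, 1)
Ac = (0, 0, 3/16, 199/80)
Σ b_i: 317/126·1 + (-4/7)·1 + (-11/6)·1 + 8/9·1 = 1 ✓
b·c: (-4/7)·3/2 + (-11/6)·(-7/8) + 8/9·1 = 1649/1008 ≠ 1/2 ⇒ order 1.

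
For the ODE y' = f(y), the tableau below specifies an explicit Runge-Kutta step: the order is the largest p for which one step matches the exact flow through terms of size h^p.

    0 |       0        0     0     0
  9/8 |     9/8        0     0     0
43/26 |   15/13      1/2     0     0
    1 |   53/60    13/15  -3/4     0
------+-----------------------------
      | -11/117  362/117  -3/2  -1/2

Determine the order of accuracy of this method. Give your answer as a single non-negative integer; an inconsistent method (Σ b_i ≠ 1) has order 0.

b = (-11/117, 362/117, -3/2, -1/2)
c = (0, 9/8, 43/26, 1)
Ac = (0, 0, 9/16, -69/260)
Σ b_i: (-11/117)·1 + 362/117·1 + (-3/2)·1 + (-1/2)·1 = 1 ✓
b·c: 362/117·9/8 + (-3/2)·43/26 + (-1/2)·1 = 1/2 ✓
b·c²: 362/117·81/64 + (-3/2)·1849/676 + (-1/2)·1 = -3715/5408 ≠ 1/3 ⇒ order 2.
b·Ac: (-3/2)·9/16 + (-1/2)·(-69/260) = -1479/2080 ≠ 1/6

2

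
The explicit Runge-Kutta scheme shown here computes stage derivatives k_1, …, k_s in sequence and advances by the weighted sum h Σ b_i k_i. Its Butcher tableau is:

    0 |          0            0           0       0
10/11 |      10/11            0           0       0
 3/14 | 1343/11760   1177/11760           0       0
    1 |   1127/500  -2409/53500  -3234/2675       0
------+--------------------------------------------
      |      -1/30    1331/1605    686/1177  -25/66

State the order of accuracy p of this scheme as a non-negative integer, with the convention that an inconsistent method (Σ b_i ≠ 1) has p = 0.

b = (-1/30, 1331/1605, 686/1177, -25/66)
c = (0, 10/11, 3/14, 1)
Ac = (0, 0, 107/1176, -3/10)
Σ b_i: (-1/30)·1 + 1331/1605·1 + 686/1177·1 + (-25/66)·1 = 1 ✓
b·c: 1331/1605·10/11 + 686/1177·3/14 + (-25/66)·1 = 1/2 ✓
b·c²: 1331/1605·100/121 + 686/1177·9/196 + (-25/66)·1 = 1/3 ✓
b·Ac: 686/1177·107/1176 + (-25/66)·(-3/10) = 1/6 ✓
b·c³: 1331/1605·1000/1331 + 686/1177·27/2744 + (-25/66)·1 = 1/4 ✓
b·(c∘Ac): 686/1177·107/5488 + (-25/66)·(-3/10) = 1/8 ✓
b·Ac²: 686/1177·535/6468 + (-25/66)·(-51/550) = 1/12 ✓
b·A²c: (-25/66)·(-11/100) = 1/24 ✓; 4 stages ⇒ order 4.

4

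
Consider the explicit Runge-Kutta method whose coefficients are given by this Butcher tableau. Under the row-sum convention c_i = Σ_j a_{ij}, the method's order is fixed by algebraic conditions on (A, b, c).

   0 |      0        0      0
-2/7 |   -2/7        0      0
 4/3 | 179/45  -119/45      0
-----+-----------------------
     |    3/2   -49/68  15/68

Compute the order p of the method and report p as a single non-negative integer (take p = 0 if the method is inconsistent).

3

b = (3/2, -49/68, 15/68)
c = (0, -2/7, 4/3)
Ac = (0, 0, 34/45)
Σ b_i: 3/2·1 + (-49/68)·1 + 15/68·1 = 1 ✓
b·c: (-49/68)·(-2/7) + 15/68·4/3 = 1/2 ✓
b·c²: (-49/68)·4/49 + 15/68·16/9 = 1/3 ✓
b·Ac: 15/68·34/45 = 1/6 ✓; 3 stages ⇒ order 3.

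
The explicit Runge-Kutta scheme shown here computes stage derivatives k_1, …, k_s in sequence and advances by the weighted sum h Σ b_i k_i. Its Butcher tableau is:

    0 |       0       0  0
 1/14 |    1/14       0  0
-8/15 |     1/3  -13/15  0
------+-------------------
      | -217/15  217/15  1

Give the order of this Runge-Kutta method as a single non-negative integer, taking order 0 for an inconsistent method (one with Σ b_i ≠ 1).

2

b = (-217/15, 217/15, 1)
c = (0, 1/14, -8/15)
Ac = (0, 0, -13/210)
Σ b_i: (-217/15)·1 + 217/15·1 + 1·1 = 1 ✓
b·c: 217/15·1/14 + 1·(-8/15) = 1/2 ✓
b·c²: 217/15·1/196 + 1·64/225 = 2257/6300 ≠ 1/3 ⇒ order 2.
b·Ac: 1·(-13/210) = -13/210 ≠ 1/6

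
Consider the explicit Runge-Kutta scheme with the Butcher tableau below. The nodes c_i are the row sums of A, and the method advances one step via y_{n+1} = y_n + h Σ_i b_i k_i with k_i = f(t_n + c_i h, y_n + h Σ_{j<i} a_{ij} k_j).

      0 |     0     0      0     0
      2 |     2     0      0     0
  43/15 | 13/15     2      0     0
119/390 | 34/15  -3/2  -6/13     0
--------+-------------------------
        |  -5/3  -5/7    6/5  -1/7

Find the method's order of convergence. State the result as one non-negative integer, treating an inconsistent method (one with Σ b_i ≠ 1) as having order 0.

b = (-5/3, -5/7, 6/5, -1/7)
c = (0, 2, 43/15, 119/390)
Ac = (0, 0, 4, -281/65)
Σ b_i: (-5/3)·1 + (-5/7)·1 + 6/5·1 + (-1/7)·1 = -139/105 ≠ 1 ⇒ order 0.

0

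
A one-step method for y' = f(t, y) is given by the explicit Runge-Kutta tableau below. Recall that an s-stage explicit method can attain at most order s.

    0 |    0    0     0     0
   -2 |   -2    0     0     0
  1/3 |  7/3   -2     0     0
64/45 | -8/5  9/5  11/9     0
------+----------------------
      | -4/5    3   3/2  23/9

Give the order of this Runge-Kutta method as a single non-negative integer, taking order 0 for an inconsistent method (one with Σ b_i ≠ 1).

b = (-4/5, 3, 3/2, 23/9)
c = (0, -2, 1/3, 64/45)
Ac = (0, 0, 4, -431/135)
Σ b_i: (-4/5)·1 + 3·1 + 3/2·1 + 23/9·1 = 563/90 ≠ 1 ⇒ order 0.

0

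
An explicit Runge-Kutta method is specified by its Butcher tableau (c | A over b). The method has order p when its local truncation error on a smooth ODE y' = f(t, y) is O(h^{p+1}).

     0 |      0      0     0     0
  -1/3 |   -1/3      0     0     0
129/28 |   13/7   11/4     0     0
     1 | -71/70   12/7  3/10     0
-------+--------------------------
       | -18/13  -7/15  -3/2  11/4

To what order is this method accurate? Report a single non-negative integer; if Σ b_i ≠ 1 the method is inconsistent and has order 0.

b = (-18/13, -7/15, -3/2, 11/4)
c = (0, -1/3, 129/28, 1)
Ac = (0, 0, -11/12, 227/280)
Σ b_i: (-18/13)·1 + (-7/15)·1 + (-3/2)·1 + 11/4·1 = -469/780 ≠ 1 ⇒ order 0.

0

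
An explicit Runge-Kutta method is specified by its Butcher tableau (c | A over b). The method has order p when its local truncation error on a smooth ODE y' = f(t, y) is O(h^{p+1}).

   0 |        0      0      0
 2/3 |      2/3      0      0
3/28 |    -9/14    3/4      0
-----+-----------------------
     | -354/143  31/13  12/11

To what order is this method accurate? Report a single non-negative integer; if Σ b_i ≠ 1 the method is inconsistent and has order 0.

1

b = (-354/143, 31/13, 12/11)
c = (0, 2/3, 3/28)
Ac = (0, 0, 1/2)
Σ b_i: (-354/143)·1 + 31/13·1 + 12/11·1 = 1 ✓
b·c: 31/13·2/3 + 12/11·3/28 = 5125/3003 ≠ 1/2 ⇒ order 1.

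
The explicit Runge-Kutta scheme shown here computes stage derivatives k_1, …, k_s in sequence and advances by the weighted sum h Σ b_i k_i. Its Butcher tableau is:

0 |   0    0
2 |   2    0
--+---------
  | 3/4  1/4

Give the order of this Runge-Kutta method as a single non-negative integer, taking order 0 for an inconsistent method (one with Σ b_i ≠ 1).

2

b = (3/4, 1/4)
c = (0, 2)
Σ b_i: 3/4·1 + 1/4·1 = 1 ✓
b·c: 1/4·2 = 1/2 ✓; 2 stages ⇒ order 2.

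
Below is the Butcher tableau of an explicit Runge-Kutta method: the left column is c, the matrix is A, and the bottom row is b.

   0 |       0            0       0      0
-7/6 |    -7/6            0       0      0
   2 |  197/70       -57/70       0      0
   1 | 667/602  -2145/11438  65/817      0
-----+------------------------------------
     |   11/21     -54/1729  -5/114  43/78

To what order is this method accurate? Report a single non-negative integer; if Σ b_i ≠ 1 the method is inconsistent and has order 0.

4

b = (11/21, -54/1729, -5/114, 43/78)
c = (0, -7/6, 2, 1)
Ac = (0, 0, 19/20, 65/172)
Σ b_i: 11/21·1 + (-54/1729)·1 + (-5/114)·1 + 43/78·1 = 1 ✓
b·c: (-54/1729)·(-7/6) + (-5/114)·2 + 43/78·1 = 1/2 ✓
b·c²: (-54/1729)·49/36 + (-5/114)·4 + 43/78·1 = 1/3 ✓
b·Ac: (-5/114)·19/20 + 43/78·65/172 = 1/6 ✓
b·c³: (-54/1729)·(-343/216) + (-5/114)·8 + 43/78·1 = 1/4 ✓
b·(c∘Ac): (-5/114)·19/10 + 43/78·65/172 = 1/8 ✓
b·Ac²: (-5/114)·(-133/120) + 43/78·65/1032 = 1/12 ✓
b·A²c: 43/78·13/172 = 1/24 ✓; 4 stages ⇒ order 4.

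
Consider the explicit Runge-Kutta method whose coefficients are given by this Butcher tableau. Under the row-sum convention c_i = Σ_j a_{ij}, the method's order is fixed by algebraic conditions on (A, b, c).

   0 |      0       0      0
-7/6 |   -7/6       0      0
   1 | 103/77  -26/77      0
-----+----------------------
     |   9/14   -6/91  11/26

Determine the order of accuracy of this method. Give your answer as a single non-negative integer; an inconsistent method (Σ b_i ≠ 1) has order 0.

3

b = (9/14, -6/91, 11/26)
c = (0, -7/6, 1)
Ac = (0, 0, 13/33)
Σ b_i: 9/14·1 + (-6/91)·1 + 11/26·1 = 1 ✓
b·c: (-6/91)·(-7/6) + 11/26·1 = 1/2 ✓
b·c²: (-6/91)·49/36 + 11/26·1 = 1/3 ✓
b·Ac: 11/26·13/33 = 1/6 ✓; 3 stages ⇒ order 3.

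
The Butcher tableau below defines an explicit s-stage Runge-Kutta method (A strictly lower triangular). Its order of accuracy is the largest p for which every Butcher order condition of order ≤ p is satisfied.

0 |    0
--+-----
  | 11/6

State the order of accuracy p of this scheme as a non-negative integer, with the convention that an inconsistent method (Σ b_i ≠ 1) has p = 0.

b = (11/6)
c = (0)
Σ b_i: 11/6·1 = 11/6 ≠ 1 ⇒ order 0.

0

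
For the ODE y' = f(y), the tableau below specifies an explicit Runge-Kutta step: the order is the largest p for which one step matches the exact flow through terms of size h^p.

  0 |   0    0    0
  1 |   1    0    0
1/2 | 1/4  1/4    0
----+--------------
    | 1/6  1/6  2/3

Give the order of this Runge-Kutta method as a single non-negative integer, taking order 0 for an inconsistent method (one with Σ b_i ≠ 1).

3

b = (1/6, 1/6, 2/3)
c = (0, 1, 1/2)
Ac = (0, 0, 1/4)
Σ b_i: 1/6·1 + 1/6·1 + 2/3·1 = 1 ✓
b·c: 1/6·1 + 2/3·1/2 = 1/2 ✓
b·c²: 1/6·1 + 2/3·1/4 = 1/3 ✓
b·Ac: 2/3·1/4 = 1/6 ✓; 3 stages ⇒ order 3.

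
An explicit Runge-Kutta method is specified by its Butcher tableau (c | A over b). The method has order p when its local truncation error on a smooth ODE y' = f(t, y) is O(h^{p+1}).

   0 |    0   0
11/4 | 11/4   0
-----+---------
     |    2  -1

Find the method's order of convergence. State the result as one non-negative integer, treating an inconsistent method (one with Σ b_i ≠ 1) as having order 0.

b = (2, -1)
c = (0, 11/4)
Σ b_i: 2·1 + (-1)·1 = 1 ✓
b·c: (-1)·11/4 = -11/4 ≠ 1/2 ⇒ order 1.

1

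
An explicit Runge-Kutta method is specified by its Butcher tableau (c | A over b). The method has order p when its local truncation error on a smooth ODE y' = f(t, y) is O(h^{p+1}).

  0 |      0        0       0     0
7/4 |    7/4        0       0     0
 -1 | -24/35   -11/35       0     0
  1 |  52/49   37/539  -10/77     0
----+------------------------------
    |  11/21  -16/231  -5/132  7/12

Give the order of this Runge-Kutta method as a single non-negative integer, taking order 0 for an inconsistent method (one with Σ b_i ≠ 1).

b = (11/21, -16/231, -5/132, 7/12)
c = (0, 7/4, -1, 1)
Ac = (0, 0, -11/20, 1/4)
Σ b_i: 11/21·1 + (-16/231)·1 + (-5/132)·1 + 7/12·1 = 1 ✓
b·c: (-16/231)·7/4 + (-5/132)·(-1) + 7/12·1 = 1/2 ✓
b·c²: (-16/231)·49/16 + (-5/132)·1 + 7/12·1 = 1/3 ✓
b·Ac: (-5/132)·(-11/20) + 7/12·1/4 = 1/6 ✓
b·c³: (-16/231)·343/64 + (-5/132)·(-1) + 7/12·1 = 1/4 ✓
b·(c∘Ac): (-5/132)·11/20 + 7/12·1/4 = 1/8 ✓
b·Ac²: (-5/132)·(-77/80) + 7/12·9/112 = 1/12 ✓
b·A²c: 7/12·1/14 = 1/24 ✓; 4 stages ⇒ order 4.

4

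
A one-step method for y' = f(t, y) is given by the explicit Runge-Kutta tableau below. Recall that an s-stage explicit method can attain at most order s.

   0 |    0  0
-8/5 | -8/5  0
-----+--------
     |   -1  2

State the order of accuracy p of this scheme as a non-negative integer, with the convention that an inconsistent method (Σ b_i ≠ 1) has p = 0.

1

b = (-1, 2)
c = (0, -8/5)
Σ b_i: (-1)·1 + 2·1 = 1 ✓
b·c: 2·(-8/5) = -16/5 ≠ 1/2 ⇒ order 1.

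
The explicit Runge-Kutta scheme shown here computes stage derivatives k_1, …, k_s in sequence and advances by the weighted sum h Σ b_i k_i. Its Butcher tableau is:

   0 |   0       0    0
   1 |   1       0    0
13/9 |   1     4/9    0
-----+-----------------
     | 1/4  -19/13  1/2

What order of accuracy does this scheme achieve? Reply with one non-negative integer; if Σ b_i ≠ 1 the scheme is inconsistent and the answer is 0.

0

b = (1/4, -19/13, 1/2)
c = (0, 1, 13/9)
Ac = (0, 0, 4/9)
Σ b_i: 1/4·1 + (-19/13)·1 + 1/2·1 = -37/52 ≠ 1 ⇒ order 0.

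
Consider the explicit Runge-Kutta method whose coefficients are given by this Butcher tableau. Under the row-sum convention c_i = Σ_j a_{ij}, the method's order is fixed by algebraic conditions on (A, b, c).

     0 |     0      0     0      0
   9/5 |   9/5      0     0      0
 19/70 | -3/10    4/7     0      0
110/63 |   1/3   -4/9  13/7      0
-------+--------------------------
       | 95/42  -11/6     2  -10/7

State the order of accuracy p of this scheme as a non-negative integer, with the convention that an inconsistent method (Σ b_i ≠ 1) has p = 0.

b = (95/42, -11/6, 2, -10/7)
c = (0, 9/5, 19/70, 110/63)
Ac = (0, 0, 36/35, -29/98)
Σ b_i: 95/42·1 + (-11/6)·1 + 2·1 + (-10/7)·1 = 1 ✓
b·c: (-11/6)·9/5 + 2·19/70 + (-10/7)·110/63 = -23159/4410 ≠ 1/2 ⇒ order 1.

1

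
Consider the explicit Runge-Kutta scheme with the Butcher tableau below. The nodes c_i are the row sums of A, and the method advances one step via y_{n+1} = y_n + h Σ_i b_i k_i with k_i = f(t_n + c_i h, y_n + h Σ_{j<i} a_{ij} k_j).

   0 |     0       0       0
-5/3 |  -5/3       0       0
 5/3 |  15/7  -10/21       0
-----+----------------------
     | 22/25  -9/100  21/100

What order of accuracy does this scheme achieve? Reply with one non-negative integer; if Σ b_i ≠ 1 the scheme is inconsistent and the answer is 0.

3

b = (22/25, -9/100, 21/100)
c = (0, -5/3, 5/3)
Ac = (0, 0, 50/63)
Σ b_i: 22/25·1 + (-9/100)·1 + 21/100·1 = 1 ✓
b·c: (-9/100)·(-5/3) + 21/100·5/3 = 1/2 ✓
b·c²: (-9/100)·25/9 + 21/100·25/9 = 1/3 ✓
b·Ac: 21/100·50/63 = 1/6 ✓; 3 stages ⇒ order 3.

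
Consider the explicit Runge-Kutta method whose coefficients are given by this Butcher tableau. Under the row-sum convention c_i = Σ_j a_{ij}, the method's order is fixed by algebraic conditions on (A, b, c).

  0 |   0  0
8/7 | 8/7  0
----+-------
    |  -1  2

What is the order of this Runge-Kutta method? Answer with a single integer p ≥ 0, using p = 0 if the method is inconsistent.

1

b = (-1, 2)
c = (0, 8/7)
Σ b_i: (-1)·1 + 2·1 = 1 ✓
b·c: 2·8/7 = 16/7 ≠ 1/2 ⇒ order 1.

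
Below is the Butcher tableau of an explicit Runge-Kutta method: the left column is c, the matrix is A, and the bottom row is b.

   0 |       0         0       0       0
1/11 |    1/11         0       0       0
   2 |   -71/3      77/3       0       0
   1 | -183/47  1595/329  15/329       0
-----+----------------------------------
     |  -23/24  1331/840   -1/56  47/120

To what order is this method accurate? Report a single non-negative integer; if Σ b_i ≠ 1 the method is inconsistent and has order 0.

4

b = (-23/24, 1331/840, -1/56, 47/120)
c = (0, 1/11, 2, 1)
Ac = (0, 0, 7/3, 25/47)
Σ b_i: (-23/24)·1 + 1331/840·1 + (-1/56)·1 + 47/120·1 = 1 ✓
b·c: 1331/840·1/11 + (-1/56)·2 + 47/120·1 = 1/2 ✓
b·c²: 1331/840·1/121 + (-1/56)·4 + 47/120·1 = 1/3 ✓
b·Ac: (-1/56)·7/3 + 47/120·25/47 = 1/6 ✓
b·c³: 1331/840·1/1331 + (-1/56)·8 + 47/120·1 = 1/4 ✓
b·(c∘Ac): (-1/56)·14/3 + 47/120·25/47 = 1/8 ✓
b·Ac²: (-1/56)·7/33 + 47/120·115/517 = 1/12 ✓
b·A²c: 47/120·5/47 = 1/24 ✓; 4 stages ⇒ order 4.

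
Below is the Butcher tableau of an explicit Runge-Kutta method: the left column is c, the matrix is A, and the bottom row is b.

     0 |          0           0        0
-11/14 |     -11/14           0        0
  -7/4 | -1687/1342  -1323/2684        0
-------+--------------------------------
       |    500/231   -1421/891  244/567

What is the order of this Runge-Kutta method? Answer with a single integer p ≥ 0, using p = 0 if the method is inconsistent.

3

b = (500/231, -1421/891, 244/567)
c = (0, -11/14, -7/4)
Ac = (0, 0, 189/488)
Σ b_i: 500/231·1 + (-1421/891)·1 + 244/567·1 = 1 ✓
b·c: (-1421/891)·(-11/14) + 244/567·(-7/4) = 1/2 ✓
b·c²: (-1421/891)·121/196 + 244/567·49/16 = 1/3 ✓
b·Ac: 244/567·189/488 = 1/6 ✓; 3 stages ⇒ order 3.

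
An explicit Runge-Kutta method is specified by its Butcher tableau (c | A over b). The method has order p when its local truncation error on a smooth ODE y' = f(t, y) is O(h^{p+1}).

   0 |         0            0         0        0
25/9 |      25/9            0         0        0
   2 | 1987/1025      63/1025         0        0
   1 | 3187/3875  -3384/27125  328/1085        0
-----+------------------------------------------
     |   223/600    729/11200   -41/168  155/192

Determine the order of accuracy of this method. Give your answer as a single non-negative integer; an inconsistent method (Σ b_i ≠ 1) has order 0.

b = (223/600, 729/11200, -41/168, 155/192)
c = (0, 25/9, 2, 1)
Ac = (0, 0, 7/41, 8/31)
Σ b_i: 223/600·1 + 729/11200·1 + (-41/168)·1 + 155/192·1 = 1 ✓
b·c: 729/11200·25/9 + (-41/168)·2 + 155/192·1 = 1/2 ✓
b·c²: 729/11200·625/81 + (-41/168)·4 + 155/192·1 = 1/3 ✓
b·Ac: (-41/168)·7/41 + 155/192·8/31 = 1/6 ✓
b·c³: 729/11200·15625/729 + (-41/168)·8 + 155/192·1 = 1/4 ✓
b·(c∘Ac): (-41/168)·14/41 + 155/192·8/31 = 1/8 ✓
b·Ac²: (-41/168)·175/369 + 155/192·344/1395 = 1/12 ✓
b·A²c: 155/192·8/155 = 1/24 ✓; 4 stages ⇒ order 4.

4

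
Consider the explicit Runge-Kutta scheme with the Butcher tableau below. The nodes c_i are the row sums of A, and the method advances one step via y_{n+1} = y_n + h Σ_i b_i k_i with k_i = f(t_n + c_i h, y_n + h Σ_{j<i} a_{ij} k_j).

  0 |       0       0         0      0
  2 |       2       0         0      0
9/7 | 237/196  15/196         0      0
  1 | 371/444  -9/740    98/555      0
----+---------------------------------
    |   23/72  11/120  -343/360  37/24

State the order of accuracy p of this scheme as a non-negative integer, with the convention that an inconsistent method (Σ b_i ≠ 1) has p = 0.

b = (23/72, 11/120, -343/360, 37/24)
c = (0, 2, 9/7, 1)
Ac = (0, 0, 15/98, 15/74)
Σ b_i: 23/72·1 + 11/120·1 + (-343/360)·1 + 37/24·1 = 1 ✓
b·c: 11/120·2 + (-343/360)·9/7 + 37/24·1 = 1/2 ✓
b·c²: 11/120·4 + (-343/360)·81/49 + 37/24·1 = 1/3 ✓
b·Ac: (-343/360)·15/98 + 37/24·15/74 = 1/6 ✓
b·c³: 11/120·8 + (-343/360)·729/343 + 37/24·1 = 1/4 ✓
b·(c∘Ac): (-343/360)·135/686 + 37/24·15/74 = 1/8 ✓
b·Ac²: (-343/360)·15/49 + 37/24·9/37 = 1/12 ✓
b·A²c: 37/24·1/37 = 1/24 ✓; 4 stages ⇒ order 4.

4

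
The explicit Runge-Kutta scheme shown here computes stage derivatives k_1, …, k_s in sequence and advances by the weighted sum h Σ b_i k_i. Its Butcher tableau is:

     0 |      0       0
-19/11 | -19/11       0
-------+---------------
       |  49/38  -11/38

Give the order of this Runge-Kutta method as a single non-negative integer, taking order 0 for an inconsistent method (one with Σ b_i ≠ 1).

2

b = (49/38, -11/38)
c = (0, -19/11)
Σ b_i: 49/38·1 + (-11/38)·1 = 1 ✓
b·c: (-11/38)·(-19/11) = 1/2 ✓; 2 stages ⇒ order 2.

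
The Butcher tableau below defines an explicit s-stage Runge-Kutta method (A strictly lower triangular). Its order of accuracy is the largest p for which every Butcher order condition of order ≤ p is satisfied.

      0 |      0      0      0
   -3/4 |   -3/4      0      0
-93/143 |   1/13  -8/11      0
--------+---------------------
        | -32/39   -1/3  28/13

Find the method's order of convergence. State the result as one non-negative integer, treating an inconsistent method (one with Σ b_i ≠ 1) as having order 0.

1

b = (-32/39, -1/3, 28/13)
c = (0, -3/4, -93/143)
Ac = (0, 0, 6/11)
Σ b_i: (-32/39)·1 + (-1/3)·1 + 28/13·1 = 1 ✓
b·c: (-1/3)·(-3/4) + 28/13·(-93/143) = -8557/7436 ≠ 1/2 ⇒ order 1.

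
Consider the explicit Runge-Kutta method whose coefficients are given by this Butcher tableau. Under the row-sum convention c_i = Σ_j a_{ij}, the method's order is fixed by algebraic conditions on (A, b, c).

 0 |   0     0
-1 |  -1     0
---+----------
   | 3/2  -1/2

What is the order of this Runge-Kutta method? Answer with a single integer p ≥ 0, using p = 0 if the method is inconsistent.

b = (3/2, -1/2)
c = (0, -1)
Σ b_i: 3/2·1 + (-1/2)·1 = 1 ✓
b·c: (-1/2)·(-1) = 1/2 ✓; 2 stages ⇒ order 2.

2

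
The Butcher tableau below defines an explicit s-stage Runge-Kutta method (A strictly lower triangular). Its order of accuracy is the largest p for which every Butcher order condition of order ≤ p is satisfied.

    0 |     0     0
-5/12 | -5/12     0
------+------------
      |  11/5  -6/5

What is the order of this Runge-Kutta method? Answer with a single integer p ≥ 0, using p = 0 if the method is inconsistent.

b = (11/5, -6/5)
c = (0, -5/12)
Σ b_i: 11/5·1 + (-6/5)·1 = 1 ✓
b·c: (-6/5)·(-5/12) = 1/2 ✓; 2 stages ⇒ order 2.

2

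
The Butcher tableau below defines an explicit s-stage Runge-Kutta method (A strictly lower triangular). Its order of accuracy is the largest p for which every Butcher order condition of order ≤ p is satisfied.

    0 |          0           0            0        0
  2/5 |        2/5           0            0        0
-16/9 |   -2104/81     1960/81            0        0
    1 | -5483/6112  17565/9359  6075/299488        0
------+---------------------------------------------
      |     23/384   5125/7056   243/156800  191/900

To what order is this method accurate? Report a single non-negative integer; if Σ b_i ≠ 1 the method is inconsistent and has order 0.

b = (23/384, 5125/7056, 243/156800, 191/900)
c = (0, 2/5, -16/9, 1)
Ac = (0, 0, 784/81, 273/382)
Σ b_i: 23/384·1 + 5125/7056·1 + 243/156800·1 + 191/900·1 = 1 ✓
b·c: 5125/7056·2/5 + 243/156800·(-16/9) + 191/900·1 = 1/2 ✓
b·c²: 5125/7056·4/25 + 243/156800·256/81 + 191/900·1 = 1/3 ✓
b·Ac: 243/156800·784/81 + 191/900·273/382 = 1/6 ✓
b·c³: 5125/7056·8/125 + 243/156800·(-4096/729) + 191/900·1 = 1/4 ✓
b·(c∘Ac): 243/156800·(-12544/729) + 191/900·273/382 = 1/8 ✓
b·Ac²: 243/156800·1568/405 + 191/900·348/955 = 1/12 ✓
b·A²c: 191/900·75/382 = 1/24 ✓; 4 stages ⇒ order 4.

4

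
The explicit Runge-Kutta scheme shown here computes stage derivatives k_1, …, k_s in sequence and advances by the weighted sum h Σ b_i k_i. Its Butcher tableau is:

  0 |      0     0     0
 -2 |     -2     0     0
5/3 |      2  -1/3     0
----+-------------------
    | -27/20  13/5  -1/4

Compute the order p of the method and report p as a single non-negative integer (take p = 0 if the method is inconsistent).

1

b = (-27/20, 13/5, -1/4)
c = (0, -2, 5/3)
Ac = (0, 0, 2/3)
Σ b_i: (-27/20)·1 + 13/5·1 + (-1/4)·1 = 1 ✓
b·c: 13/5·(-2) + (-1/4)·5/3 = -337/60 ≠ 1/2 ⇒ order 1.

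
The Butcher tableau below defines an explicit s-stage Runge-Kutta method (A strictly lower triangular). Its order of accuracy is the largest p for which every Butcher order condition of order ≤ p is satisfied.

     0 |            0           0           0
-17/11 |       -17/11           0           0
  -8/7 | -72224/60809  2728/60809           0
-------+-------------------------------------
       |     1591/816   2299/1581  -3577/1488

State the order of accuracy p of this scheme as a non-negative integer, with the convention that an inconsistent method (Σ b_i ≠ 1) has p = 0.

b = (1591/816, 2299/1581, -3577/1488)
c = (0, -17/11, -8/7)
Ac = (0, 0, -248/3577)
Σ b_i: 1591/816·1 + 2299/1581·1 + (-3577/1488)·1 = 1 ✓
b·c: 2299/1581·(-17/11) + (-3577/1488)·(-8/7) = 1/2 ✓
b·c²: 2299/1581·289/121 + (-3577/1488)·64/49 = 1/3 ✓
b·Ac: (-3577/1488)·(-248/3577) = 1/6 ✓; 3 stages ⇒ order 3.

3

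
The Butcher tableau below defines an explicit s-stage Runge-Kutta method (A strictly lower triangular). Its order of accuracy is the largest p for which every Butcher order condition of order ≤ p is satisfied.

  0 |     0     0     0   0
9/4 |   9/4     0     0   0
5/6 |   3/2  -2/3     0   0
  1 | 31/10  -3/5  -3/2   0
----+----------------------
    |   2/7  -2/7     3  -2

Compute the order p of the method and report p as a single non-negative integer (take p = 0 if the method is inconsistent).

1

b = (2/7, -2/7, 3, -2)
c = (0, 9/4, 5/6, 1)
Ac = (0, 0, -3/2, -13/5)
Σ b_i: 2/7·1 + (-2/7)·1 + 3·1 + (-2)·1 = 1 ✓
b·c: (-2/7)·9/4 + 3·5/6 + (-2)·1 = -1/7 ≠ 1/2 ⇒ order 1.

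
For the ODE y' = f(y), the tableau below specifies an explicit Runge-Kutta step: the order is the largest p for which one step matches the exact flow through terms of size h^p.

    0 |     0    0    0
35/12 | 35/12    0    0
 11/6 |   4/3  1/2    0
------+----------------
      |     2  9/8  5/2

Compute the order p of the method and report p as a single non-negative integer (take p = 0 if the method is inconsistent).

0

b = (2, 9/8, 5/2)
c = (0, 35/12, 11/6)
Ac = (0, 0, 35/24)
Σ b_i: 2·1 + 9/8·1 + 5/2·1 = 45/8 ≠ 1 ⇒ order 0.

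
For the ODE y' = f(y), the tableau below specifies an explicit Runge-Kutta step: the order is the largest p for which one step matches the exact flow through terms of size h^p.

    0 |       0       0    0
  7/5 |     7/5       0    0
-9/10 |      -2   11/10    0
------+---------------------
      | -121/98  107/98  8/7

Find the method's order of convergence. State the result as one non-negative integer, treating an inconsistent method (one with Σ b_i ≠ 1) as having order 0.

2

b = (-121/98, 107/98, 8/7)
c = (0, 7/5, -9/10)
Ac = (0, 0, 77/50)
Σ b_i: (-121/98)·1 + 107/98·1 + 8/7·1 = 1 ✓
b·c: 107/98·7/5 + 8/7·(-9/10) = 1/2 ✓
b·c²: 107/98·49/25 + 8/7·81/100 = 1073/350 ≠ 1/3 ⇒ order 2.
b·Ac: 8/7·77/50 = 44/25 ≠ 1/6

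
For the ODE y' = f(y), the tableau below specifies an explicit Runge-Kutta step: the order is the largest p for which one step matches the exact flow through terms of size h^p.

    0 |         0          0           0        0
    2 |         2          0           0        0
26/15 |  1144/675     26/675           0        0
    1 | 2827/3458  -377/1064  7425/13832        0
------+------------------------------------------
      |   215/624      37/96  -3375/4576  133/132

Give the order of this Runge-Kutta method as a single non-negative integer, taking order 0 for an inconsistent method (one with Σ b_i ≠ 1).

4

b = (215/624, 37/96, -3375/4576, 133/132)
c = (0, 2, 26/15, 1)
Ac = (0, 0, 52/675, 59/266)
Σ b_i: 215/624·1 + 37/96·1 + (-3375/4576)·1 + 133/132·1 = 1 ✓
b·c: 37/96·2 + (-3375/4576)·26/15 + 133/132·1 = 1/2 ✓
b·c²: 37/96·4 + (-3375/4576)·676/225 + 133/132·1 = 1/3 ✓
b·Ac: (-3375/4576)·52/675 + 133/132·59/266 = 1/6 ✓
b·c³: 37/96·8 + (-3375/4576)·17576/3375 + 133/132·1 = 1/4 ✓
b·(c∘Ac): (-3375/4576)·1352/10125 + 133/132·59/266 = 1/8 ✓
b·Ac²: (-3375/4576)·104/675 + 133/132·26/133 = 1/12 ✓
b·A²c: 133/132·11/266 = 1/24 ✓; 4 stages ⇒ order 4.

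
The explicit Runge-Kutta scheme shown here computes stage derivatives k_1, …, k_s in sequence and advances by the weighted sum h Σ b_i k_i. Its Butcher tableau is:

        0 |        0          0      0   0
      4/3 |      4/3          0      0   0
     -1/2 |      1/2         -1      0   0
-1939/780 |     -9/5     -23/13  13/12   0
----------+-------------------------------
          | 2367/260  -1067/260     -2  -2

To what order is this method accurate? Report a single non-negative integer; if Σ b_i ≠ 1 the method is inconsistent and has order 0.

2

b = (2367/260, -1067/260, -2, -2)
c = (0, 4/3, -1/2, -1939/780)
Ac = (0, 0, -4/3, -905/312)
Σ b_i: 2367/260·1 + (-1067/260)·1 + (-2)·1 + (-2)·1 = 1 ✓
b·c: (-1067/260)·4/3 + (-2)·(-1/2) + (-2)·(-1939/780) = 1/2 ✓
b·c²: (-1067/260)·16/9 + (-2)·1/4 + (-2)·3759721/608400 = -2043727/101400 ≠ 1/3 ⇒ order 2.
b·Ac: (-2)·(-4/3) + (-2)·(-905/312) = 1321/156 ≠ 1/6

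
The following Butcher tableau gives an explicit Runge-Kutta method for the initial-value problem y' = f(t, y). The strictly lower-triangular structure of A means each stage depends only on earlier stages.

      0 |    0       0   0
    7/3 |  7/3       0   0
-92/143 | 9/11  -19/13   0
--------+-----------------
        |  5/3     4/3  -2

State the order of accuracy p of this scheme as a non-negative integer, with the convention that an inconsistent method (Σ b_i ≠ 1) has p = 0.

1

b = (5/3, 4/3, -2)
c = (0, 7/3, -92/143)
Ac = (0, 0, -133/39)
Σ b_i: 5/3·1 + 4/3·1 + (-2)·1 = 1 ✓
b·c: 4/3·7/3 + (-2)·(-92/143) = 5660/1287 ≠ 1/2 ⇒ order 1.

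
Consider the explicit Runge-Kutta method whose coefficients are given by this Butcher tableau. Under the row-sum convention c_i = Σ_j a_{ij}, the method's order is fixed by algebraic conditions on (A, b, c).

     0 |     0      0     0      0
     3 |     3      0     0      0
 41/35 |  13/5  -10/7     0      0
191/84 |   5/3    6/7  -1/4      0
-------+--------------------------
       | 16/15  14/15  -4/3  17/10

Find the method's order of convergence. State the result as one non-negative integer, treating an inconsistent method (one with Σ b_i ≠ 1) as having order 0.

0

b = (16/15, 14/15, -4/3, 17/10)
c = (0, 3, 41/35, 191/84)
Ac = (0, 0, -30/7, 319/140)
Σ b_i: 16/15·1 + 14/15·1 + (-4/3)·1 + 17/10·1 = 71/30 ≠ 1 ⇒ order 0.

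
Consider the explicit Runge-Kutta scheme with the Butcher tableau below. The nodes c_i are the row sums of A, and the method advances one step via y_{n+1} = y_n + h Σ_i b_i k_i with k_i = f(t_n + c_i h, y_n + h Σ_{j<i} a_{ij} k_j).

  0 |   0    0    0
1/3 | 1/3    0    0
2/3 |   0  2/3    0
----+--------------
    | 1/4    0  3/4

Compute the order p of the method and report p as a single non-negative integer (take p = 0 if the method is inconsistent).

b = (1/4, 0, 3/4)
c = (0, 1/3, 2/3)
Ac = (0, 0, 2/9)
Σ b_i: 1/4·1 + 3/4·1 = 1 ✓
b·c: 3/4·2/3 = 1/2 ✓
b·c²: 3/4·4/9 = 1/3 ✓
b·Ac: 3/4·2/9 = 1/6 ✓; 3 stages ⇒ order 3.

3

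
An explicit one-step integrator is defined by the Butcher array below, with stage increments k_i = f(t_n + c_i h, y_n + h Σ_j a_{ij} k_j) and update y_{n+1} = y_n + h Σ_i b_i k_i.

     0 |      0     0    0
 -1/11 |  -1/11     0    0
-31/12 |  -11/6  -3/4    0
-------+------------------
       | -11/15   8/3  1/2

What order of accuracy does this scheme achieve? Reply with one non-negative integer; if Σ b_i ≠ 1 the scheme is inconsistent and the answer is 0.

b = (-11/15, 8/3, 1/2)
c = (0, -1/11, -31/12)
Ac = (0, 0, 3/44)
Σ b_i: (-11/15)·1 + 8/3·1 + 1/2·1 = 73/30 ≠ 1 ⇒ order 0.

0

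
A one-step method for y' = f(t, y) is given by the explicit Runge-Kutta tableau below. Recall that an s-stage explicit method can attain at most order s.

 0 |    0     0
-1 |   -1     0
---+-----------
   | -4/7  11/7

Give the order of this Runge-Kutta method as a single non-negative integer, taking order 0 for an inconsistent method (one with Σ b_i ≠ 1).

1

b = (-4/7, 11/7)
c = (0, -1)
Σ b_i: (-4/7)·1 + 11/7·1 = 1 ✓
b·c: 11/7·(-1) = -11/7 ≠ 1/2 ⇒ order 1.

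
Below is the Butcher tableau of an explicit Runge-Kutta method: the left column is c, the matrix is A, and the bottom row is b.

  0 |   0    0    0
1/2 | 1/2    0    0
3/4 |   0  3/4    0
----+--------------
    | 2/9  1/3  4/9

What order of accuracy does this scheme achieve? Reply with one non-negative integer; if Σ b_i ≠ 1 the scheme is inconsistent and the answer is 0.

b = (2/9, 1/3, 4/9)
c = (0, 1/2, 3/4)
Ac = (0, 0, 3/8)
Σ b_i: 2/9·1 + 1/3·1 + 4/9·1 = 1 ✓
b·c: 1/3·1/2 + 4/9·3/4 = 1/2 ✓
b·c²: 1/3·1/4 + 4/9·9/16 = 1/3 ✓
b·Ac: 4/9·3/8 = 1/6 ✓; 3 stages ⇒ order 3.

3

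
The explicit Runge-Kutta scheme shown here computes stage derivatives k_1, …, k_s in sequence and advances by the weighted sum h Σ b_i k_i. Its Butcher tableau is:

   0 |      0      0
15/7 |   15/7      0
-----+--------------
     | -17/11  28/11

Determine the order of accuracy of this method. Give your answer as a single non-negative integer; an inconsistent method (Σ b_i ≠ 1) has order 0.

b = (-17/11, 28/11)
c = (0, 15/7)
Σ b_i: (-17/11)·1 + 28/11·1 = 1 ✓
b·c: 28/11·15/7 = 60/11 ≠ 1/2 ⇒ order 1.

1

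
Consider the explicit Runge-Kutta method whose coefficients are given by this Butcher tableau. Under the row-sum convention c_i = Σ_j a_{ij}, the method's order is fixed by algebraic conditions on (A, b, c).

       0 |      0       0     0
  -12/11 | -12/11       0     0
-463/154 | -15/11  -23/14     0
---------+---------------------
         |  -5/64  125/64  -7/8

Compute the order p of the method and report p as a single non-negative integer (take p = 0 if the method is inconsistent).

2

b = (-5/64, 125/64, -7/8)
c = (0, -12/11, -463/154)
Ac = (0, 0, 138/77)
Σ b_i: (-5/64)·1 + 125/64·1 + (-7/8)·1 = 1 ✓
b·c: 125/64·(-12/11) + (-7/8)·(-463/154) = 1/2 ✓
b·c²: 125/64·144/121 + (-7/8)·214369/23716 = -151369/27104 ≠ 1/3 ⇒ order 2.
b·Ac: (-7/8)·138/77 = -69/44 ≠ 1/6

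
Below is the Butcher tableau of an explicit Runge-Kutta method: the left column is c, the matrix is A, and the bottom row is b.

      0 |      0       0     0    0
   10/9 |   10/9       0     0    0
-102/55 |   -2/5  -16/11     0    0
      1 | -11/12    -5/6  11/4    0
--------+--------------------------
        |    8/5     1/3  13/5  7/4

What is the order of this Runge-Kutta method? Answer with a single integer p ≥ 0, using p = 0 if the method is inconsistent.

0

b = (8/5, 1/3, 13/5, 7/4)
c = (0, 10/9, -102/55, 1)
Ac = (0, 0, -160/99, -1627/270)
Σ b_i: 8/5·1 + 1/3·1 + 13/5·1 + 7/4·1 = 377/60 ≠ 1 ⇒ order 0.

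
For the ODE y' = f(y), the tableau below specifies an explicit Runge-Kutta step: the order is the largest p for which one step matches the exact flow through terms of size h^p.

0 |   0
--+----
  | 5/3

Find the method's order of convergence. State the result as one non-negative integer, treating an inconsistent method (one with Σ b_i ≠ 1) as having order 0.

b = (5/3)
c = (0)
Σ b_i: 5/3·1 = 5/3 ≠ 1 ⇒ order 0.

0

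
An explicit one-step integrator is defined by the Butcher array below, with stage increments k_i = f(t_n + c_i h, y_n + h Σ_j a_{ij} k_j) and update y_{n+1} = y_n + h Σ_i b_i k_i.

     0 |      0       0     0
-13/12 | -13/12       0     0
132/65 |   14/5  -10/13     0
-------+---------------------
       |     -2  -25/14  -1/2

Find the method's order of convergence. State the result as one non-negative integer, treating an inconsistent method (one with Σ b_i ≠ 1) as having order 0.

b = (-2, -25/14, -1/2)
c = (0, -13/12, 132/65)
Ac = (0, 0, 5/6)
Σ b_i: (-2)·1 + (-25/14)·1 + (-1/2)·1 = -30/7 ≠ 1 ⇒ order 0.

0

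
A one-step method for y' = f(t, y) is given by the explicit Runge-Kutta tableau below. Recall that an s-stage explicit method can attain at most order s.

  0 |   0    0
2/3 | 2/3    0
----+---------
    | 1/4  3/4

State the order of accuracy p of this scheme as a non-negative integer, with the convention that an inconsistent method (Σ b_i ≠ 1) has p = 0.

2

b = (1/4, 3/4)
c = (0, 2/3)
Σ b_i: 1/4·1 + 3/4·1 = 1 ✓
b·c: 3/4·2/3 = 1/2 ✓; 2 stages ⇒ order 2.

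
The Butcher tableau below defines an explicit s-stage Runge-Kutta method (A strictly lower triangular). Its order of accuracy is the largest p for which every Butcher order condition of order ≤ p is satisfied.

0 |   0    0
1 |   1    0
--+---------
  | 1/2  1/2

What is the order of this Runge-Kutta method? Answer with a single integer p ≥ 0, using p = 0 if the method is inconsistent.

2

b = (1/2, 1/2)
c = (0, 1)
Σ b_i: 1/2·1 + 1/2·1 = 1 ✓
b·c: 1/2·1 = 1/2 ✓; 2 stages ⇒ order 2.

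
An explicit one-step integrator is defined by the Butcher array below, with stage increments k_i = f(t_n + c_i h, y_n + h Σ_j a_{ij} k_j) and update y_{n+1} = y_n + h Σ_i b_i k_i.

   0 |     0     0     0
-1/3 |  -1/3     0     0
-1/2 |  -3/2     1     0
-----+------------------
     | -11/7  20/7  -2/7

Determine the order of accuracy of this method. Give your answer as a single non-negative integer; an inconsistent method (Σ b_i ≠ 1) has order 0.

1

b = (-11/7, 20/7, -2/7)
c = (0, -1/3, -1/2)
Ac = (0, 0, -1/3)
Σ b_i: (-11/7)·1 + 20/7·1 + (-2/7)·1 = 1 ✓
b·c: 20/7·(-1/3) + (-2/7)·(-1/2) = -17/21 ≠ 1/2 ⇒ order 1.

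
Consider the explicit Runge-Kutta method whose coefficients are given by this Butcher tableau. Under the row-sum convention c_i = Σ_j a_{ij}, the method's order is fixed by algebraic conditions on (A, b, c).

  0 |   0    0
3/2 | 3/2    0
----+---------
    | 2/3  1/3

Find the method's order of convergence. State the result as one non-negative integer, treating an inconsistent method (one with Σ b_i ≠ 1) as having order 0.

2

b = (2/3, 1/3)
c = (0, 3/2)
Σ b_i: 2/3·1 + 1/3·1 = 1 ✓
b·c: 1/3·3/2 = 1/2 ✓; 2 stages ⇒ order 2.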